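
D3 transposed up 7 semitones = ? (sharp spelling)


D3: chromatic position 2 in octave 3 → absolute = 3×12 + 2 = 38
Transpose up 7: 38 + 7 = 45
45 = 3×12 + 9 → A in octave 3
Result = A3


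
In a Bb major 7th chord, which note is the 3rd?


Reasoning:
Major 7th chord = root + major 3rd + perfect 5th + major 7th
Seventh chords stack in thirds, so the letter names are B-D-F-A
Root: Bb
Major 3rd above Bb: D
Perfect 5th above Bb: F
Major 7th above Bb: A
The 3rd = D


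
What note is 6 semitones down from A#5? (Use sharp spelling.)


A#5: chromatic position 10 in octave 5 → absolute = 5×12 + 10 = 70
Transpose down 6: 70 - 6 = 64
64 = 5×12 + 4 → E in octave 5
Result = E5


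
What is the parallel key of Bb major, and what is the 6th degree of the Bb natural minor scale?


Solution.
Parallel keys share the same tonic but differ in mode
Bb major → parallel is Bb minor
Bb natural minor scale: Bb C Db Eb F Gb Ab
= Bb minor; 6th degree = Gb


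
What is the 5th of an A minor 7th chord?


Minor 7th chord = root + minor 3rd + perfect 5th + minor 7th
Seventh chords stack in thirds, so the letter names are A-C-E-G
Root: A
Minor 3rd above A: C
Perfect 5th above A: E
Minor 7th above A: G
The 5th = E


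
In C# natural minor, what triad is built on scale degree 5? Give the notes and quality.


C# natural minor scale: C# D# E F# G# A B
Diatonic triad on degree 5 stacks scale notes 5, 7, 2: G# B D#
G#→B = 3 semitones; G#→D# = 7 semitones → minor triad
= G# B D# (minor)


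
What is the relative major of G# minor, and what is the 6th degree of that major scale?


Reasoning:
The relative major shares the key signature and is a minor 3rd above the minor tonic
A minor 3rd above G# is B
→ relative major of G# minor is B major
B major scale: B C# D# E F# G# A#
= B major; 6th degree = G#


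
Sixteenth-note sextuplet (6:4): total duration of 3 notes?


Solution.
Sextuplet: 6 notes occupy the space of 4 sixteenth notes
Space = 4 × 1/4 = 1 beat
Each sextuplet note = 1 / 6 = 1/6 beats
3 notes = 3 × 1/6 = 1/2
= 1/2 beats


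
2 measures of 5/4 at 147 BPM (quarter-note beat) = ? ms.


Reasoning:
Quarter-note beat duration = 60000 / 147 ms
Beats per measure (5/4) = 5
One measure = 5 × 60000 / 147 = 300000 / 147 ms
2 measures = 2 × 300000 / 147 = 600000 / 147
= 4081.6 ms


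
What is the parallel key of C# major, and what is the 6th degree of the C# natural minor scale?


Parallel keys share the same tonic but differ in mode
C# major → parallel is C# minor
C# natural minor scale: C# D# E F# G# A B
= C# minor; 6th degree = A


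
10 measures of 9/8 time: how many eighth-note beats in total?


Let's work it out.
Time signature 9/8: the bottom number 8 means the eighth note gets one count
The top number 9 means 9 eighth-note beats per measure
Total = 9 × 10 measures
= 90 eighth-note beats


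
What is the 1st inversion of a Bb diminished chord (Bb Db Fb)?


Solution.
Root position: Bb Db Fb
1st inversion: move root up an octave
Bass note: Db
Notes (bottom to top) = Db Fb Bb


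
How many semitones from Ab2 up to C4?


Absolute semitone position = octave×12 + chromatic position
Ab2: 2×12 + 8 = 32
C4: 4×12 + 0 = 48
Difference = 48 - 32 = 16
= 16 semitones


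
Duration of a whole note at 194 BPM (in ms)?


One quarter-note beat = 60000 / BPM = 60000 / 194 ms
Whole note = 4 × quarter note
Duration = 4 × 60000 / 194 = 240000 / 194
= 1237.1 ms


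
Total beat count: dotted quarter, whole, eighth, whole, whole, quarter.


Solution.
Beat values:
  dotted quarter = 1.5 beats
  whole = 4 beats
  eighth = 0.5 beats
  whole = 4 beats
  whole = 4 beats
  quarter = 1 beat
Sum = 1.5 + 4 + 0.5 + 4 + 4 + 1
= 15 beats


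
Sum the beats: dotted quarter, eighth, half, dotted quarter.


Beat values:
  dotted quarter = 1.5 beats
  eighth = 0.5 beats
  half = 2 beats
  dotted quarter = 1.5 beats
Sum = 1.5 + 0.5 + 2 + 1.5
= 5.5 beats


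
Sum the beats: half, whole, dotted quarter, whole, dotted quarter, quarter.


Beat values:
  half = 2 beats
  whole = 4 beats
  dotted quarter = 1.5 beats
  whole = 4 beats
  dotted quarter = 1.5 beats
  quarter = 1 beat
Sum = 2 + 4 + 1.5 + 4 + 1.5 + 1
= 14 beats


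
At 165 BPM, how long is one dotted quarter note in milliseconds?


Solution.
One quarter-note beat = 60000 / BPM = 60000 / 165 ms
Dotted quarter note = 3/2 × quarter note
Duration = 3/2 × 60000 / 165 = 90000 / 165
= 545.5 ms


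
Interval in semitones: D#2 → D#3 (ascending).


Step by step:
Absolute semitone position = octave×12 + chromatic position
D#2: 2×12 + 3 = 27
D#3: 3×12 + 3 = 39
Difference = 39 - 27 = 12
= 12 semitones


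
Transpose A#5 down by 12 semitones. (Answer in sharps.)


A#5: chromatic position 10 in octave 5 → absolute = 5×12 + 10 = 70
Transpose down 12: 70 - 12 = 58
58 = 4×12 + 10 → A# in octave 4
Result = A#4


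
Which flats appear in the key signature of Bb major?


Step by step:
Flat major keys: C(0), F(1), Bb(2), Eb(3), Ab(4), Db(5), Gb(6), Cb(7)
Bb major has 2 flats
Order of flats: Bb Eb Ab Db Gb Cb Fb → first 2: Bb, Eb
= Bb, Eb


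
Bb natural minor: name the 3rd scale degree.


Let's work it out.
Natural minor scale pattern: W-H-W-W-H-W-W (2-1-2-2-1-2-2 semitones)
Starting from Bb:
  Bb + 2 semitones → C
  C + 1 semitone → Db
  Db + 2 semitones → Eb
  Eb + 2 semitones → F
  F + 1 semitone → Gb
  Gb + 2 semitones → Ab
  Ab + 2 semitones → Bb
Scale: Bb C Db Eb F Gb Ab
Degree 3 = Db


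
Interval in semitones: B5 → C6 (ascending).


Step by step:
Absolute semitone position = octave×12 + chromatic position
B5: 5×12 + 11 = 71
C6: 6×12 + 0 = 72
Difference = 72 - 71 = 1
= 1 semitone


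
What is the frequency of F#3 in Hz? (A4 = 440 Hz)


Working:
f = 440 × 2^(n/12) where n = semitones from A4
F#3: -15 semitones from A4
f = 440 × 2^(-15/12)
f = 185.00 Hz


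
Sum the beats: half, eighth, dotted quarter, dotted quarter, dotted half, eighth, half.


Beat values:
  half = 2 beats
  eighth = 0.5 beats
  dotted quarter = 1.5 beats
  dotted quarter = 1.5 beats
  dotted half = 3 beats
  eighth = 0.5 beats
  half = 2 beats
Sum = 2 + 0.5 + 1.5 + 1.5 + 3 + 0.5 + 2
= 11 beats


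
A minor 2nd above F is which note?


Reasoning:
A 2nd spans 2 letter names, so from F we land on G
A minor 2nd = 1 semitone above F
Spell G at that pitch: Gb
= Gb


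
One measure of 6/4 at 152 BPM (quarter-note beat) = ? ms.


Working:
Quarter-note beat duration = 60000 / 152 ms
Beats per measure (6/4) = 6
One measure = 6 × 60000 / 152 = 360000 / 152 ms
= 2368.4 ms


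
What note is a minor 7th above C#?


Step by step:
A 7th spans 7 letter names, so from C we land on B
A minor 7th = 10 semitones above C#
Spell B at that pitch: B
= B


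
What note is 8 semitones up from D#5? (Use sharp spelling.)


Let's work it out.
D#5: chromatic position 3 in octave 5 → absolute = 5×12 + 3 = 63
Transpose up 8: 63 + 8 = 71
71 = 5×12 + 11 → B in octave 5
Result = B5


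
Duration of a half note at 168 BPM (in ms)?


One quarter-note beat = 60000 / BPM = 60000 / 168 ms
Half note = 2 × quarter note
Duration = 2 × 60000 / 168 = 120000 / 168
= 714.3 ms


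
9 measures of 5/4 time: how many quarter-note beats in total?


Let's work it out.
Time signature 5/4: the bottom number 4 means the quarter note gets one count
The top number 5 means 5 quarter-note beats per measure
Total = 5 × 9 measures
= 45 quarter-note beats


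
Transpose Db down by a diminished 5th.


Step by step:
diminished 5th: 5 letter names, 6 semitones
Letter: D - 4 → G
Pitch: Db - 6 semitones, spelled as a G → G
= G


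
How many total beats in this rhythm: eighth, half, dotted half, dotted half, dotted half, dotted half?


Beat values:
  eighth = 0.5 beats
  half = 2 beats
  dotted half = 3 beats
  dotted half = 3 beats
  dotted half = 3 beats
  dotted half = 3 beats
Sum = 0.5 + 2 + 3 + 3 + 3 + 3
= 14.5 beats


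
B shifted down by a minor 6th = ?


Reasoning:
minor 6th: 6 letter names, 8 semitones
Letter: B - 5 → D
Pitch: B - 8 semitones, spelled as a D → D#
= D#


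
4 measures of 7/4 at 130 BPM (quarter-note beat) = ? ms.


Step by step:
Quarter-note beat duration = 60000 / 130 ms
Beats per measure (7/4) = 7
One measure = 7 × 60000 / 130 = 420000 / 130 ms
4 measures = 4 × 420000 / 130 = 1680000 / 130
= 12923.1 ms


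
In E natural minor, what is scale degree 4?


Natural minor scale pattern: W-H-W-W-H-W-W (2-1-2-2-1-2-2 semitones)
Starting from E:
  E + 2 semitones → F#
  F# + 1 semitone → G
  G + 2 semitones → A
  A + 2 semitones → B
  B + 1 semitone → C
  C + 2 semitones → D
  D + 2 semitones → E
Scale: E F# G A B C D
Degree 4 = A


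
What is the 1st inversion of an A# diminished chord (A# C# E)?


Solution.
Root position: A# C# E
1st inversion: move root up an octave
Bass note: C#
Notes (bottom to top) = C# E A#


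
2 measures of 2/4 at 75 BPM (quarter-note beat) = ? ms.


Reasoning:
Quarter-note beat duration = 60000 / 75 ms
Beats per measure (2/4) = 2
One measure = 2 × 60000 / 75 = 120000 / 75 ms
2 measures = 2 × 120000 / 75 = 240000 / 75
= 3200.0 ms


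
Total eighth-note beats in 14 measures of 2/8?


Step by step:
Time signature 2/8: the bottom number 8 means the eighth note gets one count
The top number 2 means 2 eighth-note beats per measure
Total = 2 × 14 measures
= 28 eighth-note beats


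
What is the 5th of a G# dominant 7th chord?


Dominant 7th chord = root + major 3rd + perfect 5th + minor 7th
Seventh chords stack in thirds, so the letter names are G-B-D-F
Root: G#
Major 3rd above G#: B#
Perfect 5th above G#: D#
Minor 7th above G#: F#
The 5th = D#


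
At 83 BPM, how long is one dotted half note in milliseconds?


One quarter-note beat = 60000 / BPM = 60000 / 83 ms
Dotted half note = 3 × quarter note
Duration = 3 × 60000 / 83 = 180000 / 83
= 2168.7 ms


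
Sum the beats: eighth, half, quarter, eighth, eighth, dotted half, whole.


Beat values:
  eighth = 0.5 beats
  half = 2 beats
  quarter = 1 beat
  eighth = 0.5 beats
  eighth = 0.5 beats
  dotted half = 3 beats
  whole = 4 beats
Sum = 0.5 + 2 + 1 + 0.5 + 0.5 + 3 + 4
= 11.5 beats


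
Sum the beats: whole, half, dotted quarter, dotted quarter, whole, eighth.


Let's work it out.
Beat values:
  whole = 4 beats
  half = 2 beats
  dotted quarter = 1.5 beats
  dotted quarter = 1.5 beats
  whole = 4 beats
  eighth = 0.5 beats
Sum = 4 + 2 + 1.5 + 1.5 + 4 + 0.5
= 13.5 beats


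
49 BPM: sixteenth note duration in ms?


Step by step:
One quarter-note beat = 60000 / BPM = 60000 / 49 ms
Sixteenth note = 1/4 × quarter note
Duration = 1/4 × 60000 / 49 = 15000 / 49
= 306.1 ms


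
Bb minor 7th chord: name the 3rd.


Minor 7th chord = root + minor 3rd + perfect 5th + minor 7th
Seventh chords stack in thirds, so the letter names are B-D-F-A
Root: Bb
Minor 3rd above Bb: Db
Perfect 5th above Bb: F
Minor 7th above Bb: Ab
The 3rd = Db


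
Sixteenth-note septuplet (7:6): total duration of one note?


Reasoning:
Septuplet: 7 notes occupy the space of 6 sixteenth notes
Space = 6 × 1/4 = 3/2 beats
Each septuplet note = 3/2 / 7 = 3/14 beats
= 3/14 beats


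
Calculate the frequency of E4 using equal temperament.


Working:
f = 440 × 2^(n/12) where n = semitones from A4
E4: -5 semitones from A4
f = 440 × 2^(-5/12)
f = 329.63 Hz


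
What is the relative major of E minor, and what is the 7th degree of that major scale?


Let's work it out.
The relative major shares the key signature and is a minor 3rd above the minor tonic
A minor 3rd above E is G
→ relative major of E minor is G major
G major scale: G A B C D E F#
= G major; 7th degree = F#


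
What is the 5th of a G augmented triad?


Solution.
Augmented triad = root + major 3rd (4 semitones) + augmented 5th (8 semitones)
A triad on G stacks thirds, so the chord tones use letter names G-B-D
Root: G
Major 3rd above G: B
Augmented 5th above G: D#
The 5th = D#


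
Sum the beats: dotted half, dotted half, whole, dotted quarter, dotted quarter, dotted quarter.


Beat values:
  dotted half = 3 beats
  dotted half = 3 beats
  whole = 4 beats
  dotted quarter = 1.5 beats
  dotted quarter = 1.5 beats
  dotted quarter = 1.5 beats
Sum = 3 + 3 + 4 + 1.5 + 1.5 + 1.5
= 14.5 beats


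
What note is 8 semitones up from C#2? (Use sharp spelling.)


Working:
C#2: chromatic position 1 in octave 2 → absolute = 2×12 + 1 = 25
Transpose up 8: 25 + 8 = 33
33 = 2×12 + 9 → A in octave 2
Result = A2


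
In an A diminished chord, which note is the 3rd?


Reasoning:
Diminished triad = root + minor 3rd (3 semitones) + diminished 5th (6 semitones)
A triad on A stacks thirds, so the chord tones use letter names A-C-E
Root: A
Minor 3rd above A: C
Diminished 5th above A: Eb
The 3rd = C


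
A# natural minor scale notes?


Solution.
Natural minor scale pattern: W-H-W-W-H-W-W (2-1-2-2-1-2-2 semitones)
Starting from A#:
  A# + 2 semitones → B#
  B# + 1 semitone → C#
  C# + 2 semitones → D#
  D# + 2 semitones → E#
  E# + 1 semitone → F#
  F# + 2 semitones → G#
  G# + 2 semitones → A#
Scale = A# B# C# D# E# F# G#


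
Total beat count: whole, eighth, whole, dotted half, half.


Beat values:
  whole = 4 beats
  eighth = 0.5 beats
  whole = 4 beats
  dotted half = 3 beats
  half = 2 beats
Sum = 4 + 0.5 + 4 + 3 + 2
= 13.5 beats


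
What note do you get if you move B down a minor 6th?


minor 6th: 6 letter names, 8 semitones
Letter: B - 5 → D
Pitch: B - 8 semitones, spelled as a D → D#
= D#


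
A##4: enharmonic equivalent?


Reasoning:
Enharmonic notes sound the same pitch but are spelled with different letter names
A## and B name the same pitch class
= B4


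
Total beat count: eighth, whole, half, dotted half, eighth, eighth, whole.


Beat values:
  eighth = 0.5 beats
  whole = 4 beats
  half = 2 beats
  dotted half = 3 beats
  eighth = 0.5 beats
  eighth = 0.5 beats
  whole = 4 beats
Sum = 0.5 + 4 + 2 + 3 + 0.5 + 0.5 + 4
= 14.5 beats


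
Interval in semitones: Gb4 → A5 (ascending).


Absolute semitone position = octave×12 + chromatic position
Gb4: 4×12 + 6 = 54
A5: 5×12 + 9 = 69
Difference = 69 - 54 = 15
= 15 semitones


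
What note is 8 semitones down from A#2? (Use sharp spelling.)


Solution.
A#2: chromatic position 10 in octave 2 → absolute = 2×12 + 10 = 34
Transpose down 8: 34 - 8 = 26
26 = 2×12 + 2 → D in octave 2
Result = D2


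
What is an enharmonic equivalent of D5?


Enharmonic notes sound the same pitch but are spelled with different letter names
D and C## name the same pitch class
= C##5


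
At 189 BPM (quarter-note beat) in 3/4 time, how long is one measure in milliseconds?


Quarter-note beat duration = 60000 / 189 ms
Beats per measure (3/4) = 3
One measure = 3 × 60000 / 189 = 180000 / 189 ms
= 952.4 ms


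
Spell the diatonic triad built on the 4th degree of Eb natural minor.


Step by step:
Eb natural minor scale: Eb F Gb Ab Bb Cb Db
Diatonic triad on degree 4 stacks scale notes 4, 6, 1: Ab Cb Eb
Ab→Cb = 3 semitones; Ab→Eb = 7 semitones → minor triad
= Ab Cb Eb (minor)


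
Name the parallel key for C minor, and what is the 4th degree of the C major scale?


Solution.
Parallel keys share the same tonic but differ in mode
C minor → parallel is C major
C major scale: C D E F G A B
= C major; 4th degree = F


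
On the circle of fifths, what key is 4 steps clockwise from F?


Working:
Each clockwise step on the circle of fifths moves up a perfect 5th
From F: F → C → G → D → A
= A


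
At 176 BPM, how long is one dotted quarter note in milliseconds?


One quarter-note beat = 60000 / BPM = 60000 / 176 ms
Dotted quarter note = 3/2 × quarter note
Duration = 3/2 × 60000 / 176 = 90000 / 176
= 511.4 ms


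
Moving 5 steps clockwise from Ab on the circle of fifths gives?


Solution.
Each clockwise step on the circle of fifths moves up a perfect 5th
From Ab: Ab → Eb → Bb → F → C → G
= G


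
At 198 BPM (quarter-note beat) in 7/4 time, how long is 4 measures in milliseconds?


Quarter-note beat duration = 60000 / 198 ms
Beats per measure (7/4) = 7
One measure = 7 × 60000 / 198 = 420000 / 198 ms
4 measures = 4 × 420000 / 198 = 1680000 / 198
= 8484.8 ms


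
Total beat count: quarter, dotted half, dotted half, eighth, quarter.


Reasoning:
Beat values:
  quarter = 1 beat
  dotted half = 3 beats
  dotted half = 3 beats
  eighth = 0.5 beats
  quarter = 1 beat
Sum = 1 + 3 + 3 + 0.5 + 1
= 8.5 beats


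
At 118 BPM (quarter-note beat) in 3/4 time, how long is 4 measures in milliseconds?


Solution.
Quarter-note beat duration = 60000 / 118 ms
Beats per measure (3/4) = 3
One measure = 3 × 60000 / 118 = 180000 / 118 ms
4 measures = 4 × 180000 / 118 = 720000 / 118
= 6101.7 ms


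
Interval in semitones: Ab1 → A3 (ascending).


Solution.
Absolute semitone position = octave×12 + chromatic position
Ab1: 1×12 + 8 = 20
A3: 3×12 + 9 = 45
Difference = 45 - 20 = 25
= 25 semitones


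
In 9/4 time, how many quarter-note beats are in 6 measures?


Reasoning:
Time signature 9/4: the bottom number 4 means the quarter note gets one count
The top number 9 means 9 quarter-note beats per measure
Total = 9 × 6 measures
= 54 quarter-note beats


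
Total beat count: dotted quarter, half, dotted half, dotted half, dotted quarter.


Working:
Beat values:
  dotted quarter = 1.5 beats
  half = 2 beats
  dotted half = 3 beats
  dotted half = 3 beats
  dotted quarter = 1.5 beats
Sum = 1.5 + 2 + 3 + 3 + 1.5
= 11 beats


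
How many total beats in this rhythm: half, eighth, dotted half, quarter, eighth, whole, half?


Beat values:
  half = 2 beats
  eighth = 0.5 beats
  dotted half = 3 beats
  quarter = 1 beat
  eighth = 0.5 beats
  whole = 4 beats
  half = 2 beats
Sum = 2 + 0.5 + 3 + 1 + 0.5 + 4 + 2
= 13 beats


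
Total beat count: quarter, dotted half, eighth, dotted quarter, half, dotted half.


Beat values:
  quarter = 1 beat
  dotted half = 3 beats
  eighth = 0.5 beats
  dotted quarter = 1.5 beats
  half = 2 beats
  dotted half = 3 beats
Sum = 1 + 3 + 0.5 + 1.5 + 2 + 3
= 11 beats


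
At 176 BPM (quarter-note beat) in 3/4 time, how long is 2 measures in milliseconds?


Solution.
Quarter-note beat duration = 60000 / 176 ms
Beats per measure (3/4) = 3
One measure = 3 × 60000 / 176 = 180000 / 176 ms
2 measures = 2 × 180000 / 176 = 360000 / 176
= 2045.5 ms


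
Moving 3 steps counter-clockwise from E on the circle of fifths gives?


Step by step:
Each counter-clockwise step moves down a perfect 5th (= up a perfect 4th)
From E: E → A → D → G
= G


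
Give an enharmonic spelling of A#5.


Step by step:
Enharmonic notes sound the same pitch but are spelled with different letter names
A# and Bb name the same pitch class
= Bb5


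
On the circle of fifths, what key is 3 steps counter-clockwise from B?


Solution.
Each counter-clockwise step moves down a perfect 5th (= up a perfect 4th)
From B: B → E → A → D
= D


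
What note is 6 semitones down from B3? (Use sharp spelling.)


Let's work it out.
B3: chromatic position 11 in octave 3 → absolute = 3×12 + 11 = 47
Transpose down 6: 47 - 6 = 41
41 = 3×12 + 5 → F in octave 3
Result = F3


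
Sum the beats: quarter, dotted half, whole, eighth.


Beat values:
  quarter = 1 beat
  dotted half = 3 beats
  whole = 4 beats
  eighth = 0.5 beats
Sum = 1 + 3 + 4 + 0.5
= 8.5 beats


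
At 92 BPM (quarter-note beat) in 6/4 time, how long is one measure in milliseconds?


Reasoning:
Quarter-note beat duration = 60000 / 92 ms
Beats per measure (6/4) = 6
One measure = 6 × 60000 / 92 = 360000 / 92 ms
= 3913.0 ms


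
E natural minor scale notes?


Natural minor scale pattern: W-H-W-W-H-W-W (2-1-2-2-1-2-2 semitones)
Starting from E:
  E + 2 semitones → F#
  F# + 1 semitone → G
  G + 2 semitones → A
  A + 2 semitones → B
  B + 1 semitone → C
  C + 2 semitones → D
  D + 2 semitones → E
Scale = E F# G A B C D


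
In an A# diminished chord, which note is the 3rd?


Step by step:
Diminished triad = root + minor 3rd (3 semitones) + diminished 5th (6 semitones)
A triad on A# stacks thirds, so the chord tones use letter names A-C-E
Root: A#
Minor 3rd above A#: C#
Diminished 5th above A#: E
The 3rd = C#


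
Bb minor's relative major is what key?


The relative major shares the key signature and is a minor 3rd above the minor tonic
A minor 3rd above Bb is Db
→ relative major of Bb minor is Db major
= Db major


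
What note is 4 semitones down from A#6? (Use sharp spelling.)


A#6: chromatic position 10 in octave 6 → absolute = 6×12 + 10 = 82
Transpose down 4: 82 - 4 = 78
78 = 6×12 + 6 → F# in octave 6
Result = F#6


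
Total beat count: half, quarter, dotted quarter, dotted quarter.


Beat values:
  half = 2 beats
  quarter = 1 beat
  dotted quarter = 1.5 beats
  dotted quarter = 1.5 beats
Sum = 2 + 1 + 1.5 + 1.5
= 6 beats


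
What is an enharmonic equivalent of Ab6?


Enharmonic notes sound the same pitch but are spelled with different letter names
Ab and G# name the same pitch class
= G#6


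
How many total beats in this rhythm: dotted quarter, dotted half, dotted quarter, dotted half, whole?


Step by step:
Beat values:
  dotted quarter = 1.5 beats
  dotted half = 3 beats
  dotted quarter = 1.5 beats
  dotted half = 3 beats
  whole = 4 beats
Sum = 1.5 + 3 + 1.5 + 3 + 4
= 13 beats


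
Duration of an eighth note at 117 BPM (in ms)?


Step by step:
One quarter-note beat = 60000 / BPM = 60000 / 117 ms
Eighth note = 1/2 × quarter note
Duration = 1/2 × 60000 / 117 = 30000 / 117
= 256.4 ms


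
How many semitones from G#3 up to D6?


Solution.
Absolute semitone position = octave×12 + chromatic position
G#3: 3×12 + 8 = 44
D6: 6×12 + 2 = 74
Difference = 74 - 44 = 30
= 30 semitones


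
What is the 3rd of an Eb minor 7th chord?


Reasoning:
Minor 7th chord = root + minor 3rd + perfect 5th + minor 7th
Seventh chords stack in thirds, so the letter names are E-G-B-D
Root: Eb
Minor 3rd above Eb: Gb
Perfect 5th above Eb: Bb
Minor 7th above Eb: Db
The 3rd = Gb


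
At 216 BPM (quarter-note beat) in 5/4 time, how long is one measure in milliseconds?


Reasoning:
Quarter-note beat duration = 60000 / 216 ms
Beats per measure (5/4) = 5
One measure = 5 × 60000 / 216 = 300000 / 216 ms
= 1388.9 ms


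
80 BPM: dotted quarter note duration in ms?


One quarter-note beat = 60000 / BPM = 60000 / 80 ms
Dotted quarter note = 3/2 × quarter note
Duration = 3/2 × 60000 / 80 = 90000 / 80
= 1125.0 ms


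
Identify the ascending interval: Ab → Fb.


Solution.
Letter names: A → F spans 6 letter names → a 6th
Semitones: Ab → Fb = 8 half-steps
A 6th of 8 semitones is a minor 6th
= minor 6th


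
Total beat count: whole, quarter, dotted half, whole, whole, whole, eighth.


Reasoning:
Beat values:
  whole = 4 beats
  quarter = 1 beat
  dotted half = 3 beats
  whole = 4 beats
  whole = 4 beats
  whole = 4 beats
  eighth = 0.5 beats
Sum = 4 + 1 + 3 + 4 + 4 + 4 + 0.5
= 20.5 beats


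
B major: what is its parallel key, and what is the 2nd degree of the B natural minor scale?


Solution.
Parallel keys share the same tonic but differ in mode
B major → parallel is B minor
B natural minor scale: B C# D E F# G A
= B minor; 2nd degree = C#


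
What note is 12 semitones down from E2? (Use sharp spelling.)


Working:
E2: chromatic position 4 in octave 2 → absolute = 2×12 + 4 = 28
Transpose down 12: 28 - 12 = 16
16 = 1×12 + 4 → E in octave 1
Result = E1


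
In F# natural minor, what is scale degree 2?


Let's work it out.
Natural minor scale pattern: W-H-W-W-H-W-W (2-1-2-2-1-2-2 semitones)
Starting from F#:
  F# + 2 semitones → G#
  G# + 1 semitone → A
  A + 2 semitones → B
  B + 2 semitones → C#
  C# + 1 semitone → D
  D + 2 semitones → E
  E + 2 semitones → F#
Scale: F# G# A B C# D E
Degree 2 = G#


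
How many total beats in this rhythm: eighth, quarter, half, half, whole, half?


Solution.
Beat values:
  eighth = 0.5 beats
  quarter = 1 beat
  half = 2 beats
  half = 2 beats
  whole = 4 beats
  half = 2 beats
Sum = 0.5 + 1 + 2 + 2 + 4 + 2
= 11.5 beats


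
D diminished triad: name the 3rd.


Diminished triad = root + minor 3rd (3 semitones) + diminished 5th (6 semitones)
A triad on D stacks thirds, so the chord tones use letter names D-F-A
Root: D
Minor 3rd above D: F
Diminished 5th above D: Ab
The 3rd = F


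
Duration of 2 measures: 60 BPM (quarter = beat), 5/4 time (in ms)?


Reasoning:
Quarter-note beat duration = 60000 / 60 ms
Beats per measure (5/4) = 5
One measure = 5 × 60000 / 60 = 300000 / 60 ms
2 measures = 2 × 300000 / 60 = 600000 / 60
= 10000.0 ms


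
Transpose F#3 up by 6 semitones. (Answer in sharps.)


Step by step:
F#3: chromatic position 6 in octave 3 → absolute = 3×12 + 6 = 42
Transpose up 6: 42 + 6 = 48
48 = 4×12 + 0 → C in octave 4
Result = C4


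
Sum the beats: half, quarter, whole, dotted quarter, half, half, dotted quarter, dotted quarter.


Reasoning:
Beat values:
  half = 2 beats
  quarter = 1 beat
  whole = 4 beats
  dotted quarter = 1.5 beats
  half = 2 beats
  half = 2 beats
  dotted quarter = 1.5 beats
  dotted quarter = 1.5 beats
Sum = 2 + 1 + 4 + 1.5 + 2 + 2 + 1.5 + 1.5
= 15.5 beats


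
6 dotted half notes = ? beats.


Let's work it out.
Base half note = 2 beats
Dot 1 adds half the previous value: +1
One dotted half = 2 + 1 = 3
6 of them = 6 × 3 = 18
= 18 beats


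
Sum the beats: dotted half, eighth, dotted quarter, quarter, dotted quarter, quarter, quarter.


Working:
Beat values:
  dotted half = 3 beats
  eighth = 0.5 beats
  dotted quarter = 1.5 beats
  quarter = 1 beat
  dotted quarter = 1.5 beats
  quarter = 1 beat
  quarter = 1 beat
Sum = 3 + 0.5 + 1.5 + 1 + 1.5 + 1 + 1
= 9.5 beats


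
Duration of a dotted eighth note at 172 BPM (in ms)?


Step by step:
One quarter-note beat = 60000 / BPM = 60000 / 172 ms
Dotted eighth note = 3/4 × quarter note
Duration = 3/4 × 60000 / 172 = 45000 / 172
= 261.6 ms


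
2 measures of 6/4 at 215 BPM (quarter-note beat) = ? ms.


Reasoning:
Quarter-note beat duration = 60000 / 215 ms
Beats per measure (6/4) = 6
One measure = 6 × 60000 / 215 = 360000 / 215 ms
2 measures = 2 × 360000 / 215 = 720000 / 215
= 3348.8 ms


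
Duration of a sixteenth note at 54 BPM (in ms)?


Solution.
One quarter-note beat = 60000 / BPM = 60000 / 54 ms
Sixteenth note = 1/4 × quarter note
Duration = 1/4 × 60000 / 54 = 15000 / 54
= 277.8 ms


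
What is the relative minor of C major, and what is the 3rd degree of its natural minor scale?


Let's work it out.
The relative minor shares the major's key signature and starts on its 6th degree
6th degree = a major 6th above the tonic; a major 6th above C is A
→ relative minor of C major is A minor
A natural minor scale: A B C D E F G
= A minor; 3rd degree = C


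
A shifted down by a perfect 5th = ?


perfect 5th: 5 letter names, 7 semitones
Letter: A - 4 → D
Pitch: A - 7 semitones, spelled as a D → D
= D


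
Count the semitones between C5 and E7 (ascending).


Let's work it out.
Absolute semitone position = octave×12 + chromatic position
C5: 5×12 + 0 = 60
E7: 7×12 + 4 = 88
Difference = 88 - 60 = 28
= 28 semitones


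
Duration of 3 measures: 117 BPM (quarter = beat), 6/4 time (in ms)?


Solution.
Quarter-note beat duration = 60000 / 117 ms
Beats per measure (6/4) = 6
One measure = 6 × 60000 / 117 = 360000 / 117 ms
3 measures = 3 × 360000 / 117 = 1080000 / 117
= 9230.8 ms


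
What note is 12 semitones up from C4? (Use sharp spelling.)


Step by step:
C4: chromatic position 0 in octave 4 → absolute = 4×12 + 0 = 48
Transpose up 12: 48 + 12 = 60
60 = 5×12 + 0 → C in octave 5
Result = C5


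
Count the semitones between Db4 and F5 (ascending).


Step by step:
Absolute semitone position = octave×12 + chromatic position
Db4: 4×12 + 1 = 49
F5: 5×12 + 5 = 65
Difference = 65 - 49 = 16
= 16 semitones


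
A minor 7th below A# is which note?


Solution.
A 7th spans 7 letter names, so from A we land on B
A minor 7th = 10 semitones below A#
Spell B at that pitch: B#
= B#


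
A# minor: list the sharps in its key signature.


Let's work it out.
Sharp minor keys follow the circle of fifths: A(0), E(1), B(2), F#(3), C#(4), G#(5), D#(6), A#(7)
A# minor has 7 sharps
Order of sharps: F# C# G# D# A# E# B# → first 7: F#, C#, G#, D#, A#, E#, B#
= F#, C#, G#, D#, A#, E#, B#


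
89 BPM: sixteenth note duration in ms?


Let's work it out.
One quarter-note beat = 60000 / BPM = 60000 / 89 ms
Sixteenth note = 1/4 × quarter note
Duration = 1/4 × 60000 / 89 = 15000 / 89
= 168.5 ms


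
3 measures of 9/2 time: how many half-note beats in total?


Reasoning:
Time signature 9/2: the bottom number 2 means the half note gets one count
The top number 9 means 9 half-note beats per measure
Total = 9 × 3 measures
= 27 half-note beats


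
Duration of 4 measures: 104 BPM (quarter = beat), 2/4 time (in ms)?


Step by step:
Quarter-note beat duration = 60000 / 104 ms
Beats per measure (2/4) = 2
One measure = 2 × 60000 / 104 = 120000 / 104 ms
4 measures = 4 × 120000 / 104 = 480000 / 104
= 4615.4 ms


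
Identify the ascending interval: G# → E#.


Letter names: G → E spans 6 letter names → a 6th
Semitones: G# → E# = 9 half-steps
A 6th of 9 semitones is a major 6th
= major 6th


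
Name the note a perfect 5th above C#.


Solution.
A 5th spans 5 letter names, so from C we land on G
A perfect 5th = 7 semitones above C#
Spell G at that pitch: G#
= G#


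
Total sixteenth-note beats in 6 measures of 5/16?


Time signature 5/16: the bottom number 16 means the sixteenth note gets one count
The top number 5 means 5 sixteenth-note beats per measure
Total = 5 × 6 measures
= 30 sixteenth-note beats


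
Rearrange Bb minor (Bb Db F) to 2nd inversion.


Step by step:
Root position: Bb Db F
2nd inversion: move root and 3rd up an octave
Bass note: F
Notes (bottom to top) = F Bb Db


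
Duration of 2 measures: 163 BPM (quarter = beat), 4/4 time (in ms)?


Quarter-note beat duration = 60000 / 163 ms
Beats per measure (4/4) = 4
One measure = 4 × 60000 / 163 = 240000 / 163 ms
2 measures = 2 × 240000 / 163 = 480000 / 163
= 2944.8 ms


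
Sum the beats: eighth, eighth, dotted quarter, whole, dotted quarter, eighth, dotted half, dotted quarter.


Beat values:
  eighth = 0.5 beats
  eighth = 0.5 beats
  dotted quarter = 1.5 beats
  whole = 4 beats
  dotted quarter = 1.5 beats
  eighth = 0.5 beats
  dotted half = 3 beats
  dotted quarter = 1.5 beats
Sum = 0.5 + 0.5 + 1.5 + 4 + 1.5 + 0.5 + 3 + 1.5
= 13 beats


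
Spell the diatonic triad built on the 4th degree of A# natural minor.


Step by step:
A# natural minor scale: A# B# C# D# E# F# G#
Diatonic triad on degree 4 stacks scale notes 4, 6, 1: D# F# A#
D#→F# = 3 semitones; D#→A# = 7 semitones → minor triad
= D# F# A# (minor)


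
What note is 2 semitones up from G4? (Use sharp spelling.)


Solution.
G4: chromatic position 7 in octave 4 → absolute = 4×12 + 7 = 55
Transpose up 2: 55 + 2 = 57
57 = 4×12 + 9 → A in octave 4
Result = A4


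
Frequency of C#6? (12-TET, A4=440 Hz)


Let's work it out.
f = 440 × 2^(n/12) where n = semitones from A4
C#6: 16 semitones from A4
f = 440 × 2^(16/12)
f = 1108.73 Hz


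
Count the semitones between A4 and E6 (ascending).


Working:
Absolute semitone position = octave×12 + chromatic position
A4: 4×12 + 9 = 57
E6: 6×12 + 4 = 76
Difference = 76 - 57 = 19
= 19 semitones


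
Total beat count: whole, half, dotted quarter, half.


Working:
Beat values:
  whole = 4 beats
  half = 2 beats
  dotted quarter = 1.5 beats
  half = 2 beats
Sum = 4 + 2 + 1.5 + 2
= 9.5 beats


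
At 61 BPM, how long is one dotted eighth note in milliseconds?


Step by step:
One quarter-note beat = 60000 / BPM = 60000 / 61 ms
Dotted eighth note = 3/4 × quarter note
Duration = 3/4 × 60000 / 61 = 45000 / 61
= 737.7 ms


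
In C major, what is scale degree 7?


Solution.
Major scale pattern: W-W-H-W-W-W-H (2-2-1-2-2-2-1 semitones)
Starting from C:
  C + 2 semitones → D
  D + 2 semitones → E
  E + 1 semitone → F
  F + 2 semitones → G
  G + 2 semitones → A
  A + 2 semitones → B
  B + 1 semitone → C
Scale: C D E F G A B
Degree 7 = B


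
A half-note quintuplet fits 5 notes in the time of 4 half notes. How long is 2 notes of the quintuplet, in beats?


Quintuplet: 5 notes occupy the space of 4 half notes
Space = 4 × 2 = 8 beats
Each quintuplet note = 8 / 5 = 8/5 beats
2 notes = 2 × 8/5 = 16/5
= 16/5 beats


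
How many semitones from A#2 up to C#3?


Absolute semitone position = octave×12 + chromatic position
A#2: 2×12 + 10 = 34
C#3: 3×12 + 1 = 37
Difference = 37 - 34 = 3
= 3 semitones


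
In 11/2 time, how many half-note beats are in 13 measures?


Let's work it out.
Time signature 11/2: the bottom number 2 means the half note gets one count
The top number 11 means 11 half-note beats per measure
Total = 11 × 13 measures
= 143 half-note beats


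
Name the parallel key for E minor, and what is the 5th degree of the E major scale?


Working:
Parallel keys share the same tonic but differ in mode
E minor → parallel is E major
E major scale: E F# G# A B C# D#
= E major; 5th degree = B


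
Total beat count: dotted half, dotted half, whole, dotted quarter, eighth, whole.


Beat values:
  dotted half = 3 beats
  dotted half = 3 beats
  whole = 4 beats
  dotted quarter = 1.5 beats
  eighth = 0.5 beats
  whole = 4 beats
Sum = 3 + 3 + 4 + 1.5 + 0.5 + 4
= 16 beats


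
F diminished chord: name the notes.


Diminished triad = root + minor 3rd (3 semitones) + diminished 5th (6 semitones)
A triad on F stacks thirds, so the chord tones use letter names F-A-C
Root: F
Minor 3rd above F: Ab
Diminished 5th above F: Cb
Chord = F Ab Cb


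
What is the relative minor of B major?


Step by step:
The relative minor shares the major's key signature and starts on its 6th degree
6th degree = a major 6th above the tonic; a major 6th above B is G#
→ relative minor of B major is G# minor
= G# minor


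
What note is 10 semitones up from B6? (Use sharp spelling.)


Step by step:
B6: chromatic position 11 in octave 6 → absolute = 6×12 + 11 = 83
Transpose up 10: 83 + 10 = 93
93 = 7×12 + 9 → A in octave 7
Result = A7


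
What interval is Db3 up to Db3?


Let's work it out.
Letter names: D → D spans 1 letter name → a unison
Semitones: Db3 → Db3 = 0 half-steps
A unison of 0 semitones is a perfect unison
= perfect unison


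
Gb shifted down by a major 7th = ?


Let's work it out.
major 7th: 7 letter names, 11 semitones
Letter: G - 6 → A
Pitch: Gb - 11 semitones, spelled as an A → Abb
= Abb


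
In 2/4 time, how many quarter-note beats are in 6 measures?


Time signature 2/4: the bottom number 4 means the quarter note gets one count
The top number 2 means 2 quarter-note beats per measure
Total = 2 × 6 measures
= 12 quarter-note beats


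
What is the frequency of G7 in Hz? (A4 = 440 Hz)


Reasoning:
f = 440 × 2^(n/12) where n = semitones from A4
G7: 34 semitones from A4
f = 440 × 2^(34/12)
f = 3135.96 Hz


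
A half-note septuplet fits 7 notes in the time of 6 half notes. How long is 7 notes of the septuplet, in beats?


Septuplet: 7 notes occupy the space of 6 half notes
Space = 6 × 2 = 12 beats
Each septuplet note = 12 / 7 = 12/7 beats
7 notes = 7 × 12/7 = 12
= 12 beats


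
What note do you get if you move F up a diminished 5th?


Let's work it out.
diminished 5th: 5 letter names, 6 semitones
Letter: F + 4 → C
Pitch: F + 6 semitones, spelled as a C → Cb
= Cb


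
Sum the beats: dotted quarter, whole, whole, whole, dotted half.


Working:
Beat values:
  dotted quarter = 1.5 beats
  whole = 4 beats
  whole = 4 beats
  whole = 4 beats
  dotted half = 3 beats
Sum = 1.5 + 4 + 4 + 4 + 3
= 16.5 beats


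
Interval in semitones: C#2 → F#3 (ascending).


Let's work it out.
Absolute semitone position = octave×12 + chromatic position
C#2: 2×12 + 1 = 25
F#3: 3×12 + 6 = 42
Difference = 42 - 25 = 17
= 17 semitones


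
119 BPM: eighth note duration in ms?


Step by step:
One quarter-note beat = 60000 / BPM = 60000 / 119 ms
Eighth note = 1/2 × quarter note
Duration = 1/2 × 60000 / 119 = 30000 / 119
= 252.1 ms


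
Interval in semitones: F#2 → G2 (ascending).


Solution.
Absolute semitone position = octave×12 + chromatic position
F#2: 2×12 + 6 = 30
G2: 2×12 + 7 = 31
Difference = 31 - 30 = 1
= 1 semitone


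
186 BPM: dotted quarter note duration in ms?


One quarter-note beat = 60000 / BPM = 60000 / 186 ms
Dotted quarter note = 3/2 × quarter note
Duration = 3/2 × 60000 / 186 = 90000 / 186
= 483.9 ms


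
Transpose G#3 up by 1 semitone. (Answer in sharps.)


G#3: chromatic position 8 in octave 3 → absolute = 3×12 + 8 = 44
Transpose up 1: 44 + 1 = 45
45 = 3×12 + 9 → A in octave 3
Result = A3


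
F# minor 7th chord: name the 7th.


Reasoning:
Minor 7th chord = root + minor 3rd + perfect 5th + minor 7th
Seventh chords stack in thirds, so the letter names are F-A-C-E
Root: F#
Minor 3rd above F#: A
Perfect 5th above F#: C#
Minor 7th above F#: E
The 7th = E


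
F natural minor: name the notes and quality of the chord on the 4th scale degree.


Step by step:
F natural minor scale: F G Ab Bb C Db Eb
Diatonic triad on degree 4 stacks scale notes 4, 6, 1: Bb Db F
Bb→Db = 3 semitones; Bb→F = 7 semitones → minor triad
= Bb Db F (minor)


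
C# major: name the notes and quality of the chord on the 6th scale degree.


Solution.
C# major scale: C# D# E# F# G# A# B#
Diatonic triad on degree 6 stacks scale notes 6, 1, 3: A# C# E#
A#→C# = 3 semitones; A#→E# = 7 semitones → minor triad
= A# C# E# (minor)


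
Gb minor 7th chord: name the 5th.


Working:
Minor 7th chord = root + minor 3rd + perfect 5th + minor 7th
Seventh chords stack in thirds, so the letter names are G-B-D-F
Root: Gb
Minor 3rd above Gb: Bbb
Perfect 5th above Gb: Db
Minor 7th above Gb: Fb
The 5th = Db


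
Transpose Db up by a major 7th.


Step by step:
major 7th: 7 letter names, 11 semitones
Letter: D + 6 → C
Pitch: Db + 11 semitones, spelled as a C → C
= C


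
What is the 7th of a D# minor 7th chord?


Working:
Minor 7th chord = root + minor 3rd + perfect 5th + minor 7th
Seventh chords stack in thirds, so the letter names are D-F-A-C
Root: D#
Minor 3rd above D#: F#
Perfect 5th above D#: A#
Minor 7th above D#: C#
The 7th = C#


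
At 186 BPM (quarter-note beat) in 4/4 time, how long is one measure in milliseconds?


Solution.
Quarter-note beat duration = 60000 / 186 ms
Beats per measure (4/4) = 4
One measure = 4 × 60000 / 186 = 240000 / 186 ms
= 1290.3 ms


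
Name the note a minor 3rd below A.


Let's work it out.
A 3rd spans 3 letter names, so from A we land on F
A minor 3rd = 3 semitones below A
Spell F at that pitch: F#
= F#


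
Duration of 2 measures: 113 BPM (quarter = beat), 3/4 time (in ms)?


Reasoning:
Quarter-note beat duration = 60000 / 113 ms
Beats per measure (3/4) = 3
One measure = 3 × 60000 / 113 = 180000 / 113 ms
2 measures = 2 × 180000 / 113 = 360000 / 113
= 3185.8 ms


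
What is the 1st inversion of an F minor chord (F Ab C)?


Step by step:
Root position: F Ab C
1st inversion: move root up an octave
Bass note: Ab
Notes (bottom to top) = Ab C F


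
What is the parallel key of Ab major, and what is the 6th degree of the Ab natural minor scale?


Let's work it out.
Parallel keys share the same tonic but differ in mode
Ab major → parallel is Ab minor
Ab natural minor scale: Ab Bb Cb Db Eb Fb Gb
= Ab minor; 6th degree = Fb
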